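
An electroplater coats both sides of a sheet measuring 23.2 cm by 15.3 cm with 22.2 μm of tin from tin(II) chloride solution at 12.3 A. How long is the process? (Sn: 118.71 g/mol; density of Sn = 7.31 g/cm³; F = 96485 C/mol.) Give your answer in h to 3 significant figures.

Plated area = 2 × 23.2 × 15.3 = 709.9 cm²
Volume = 709.9 × 22.2×10⁻⁴ cm = 1.576 cm³
m(Sn) = 1.576 × 7.31 = 11.52 g
n(Sn) = 11.52 / 118.71 = 0.09704 mol; n(e⁻) = 2 × 0.09704 = 0.1941 mol
Q = 0.1941 × 96485 = 18730 C
t = 18730 / 12.3 = 1523 s = 0.423 h

0.423 h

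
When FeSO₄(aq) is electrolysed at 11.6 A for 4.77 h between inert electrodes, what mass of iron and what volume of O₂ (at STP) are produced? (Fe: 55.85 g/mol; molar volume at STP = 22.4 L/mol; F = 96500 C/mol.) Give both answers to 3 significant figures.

Q = 11.6 × 17172 = 1.992×10^5 C; n(e⁻) = 1.992×10^5 / 96500 = 2.064 mol
Cathode: Fe²⁺ + 2e⁻ → Fe → n(Fe) = 2.064/2 = 1.032 mol → 57.6 g
Anode: 2H₂O → O₂ + 4H⁺ + 4e⁻ → n(O₂) = 2.064/4 = 0.5160 mol → 11.6 L

57.6 g Fe; 11.6 L O₂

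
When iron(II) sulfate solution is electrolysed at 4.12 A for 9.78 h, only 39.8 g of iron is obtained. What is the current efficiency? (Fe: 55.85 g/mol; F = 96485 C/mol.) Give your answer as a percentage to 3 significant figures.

Q = 4.12 × 35208 = 1.451×10^5 C
n(e⁻) = 1.451×10^5 / 96485 = 1.504 mol
Fe²⁺ + 2e⁻ → Fe, so theoretical n(Fe) = 0.7520 mol → 42.00 g
Efficiency = 39.8 / 42.00 = 0.9476 = 94.8%

94.8%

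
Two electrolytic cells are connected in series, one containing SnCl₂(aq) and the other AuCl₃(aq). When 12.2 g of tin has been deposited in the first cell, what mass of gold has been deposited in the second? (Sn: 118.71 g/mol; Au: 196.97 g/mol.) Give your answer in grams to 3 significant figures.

13.5 g

n(Sn) = 12.2 / 118.71 = 0.1028 mol
Sn²⁺ + 2e⁻ → Sn, so n(e⁻) = 2 × 0.1028 = 0.2056 mol
Since the cells are in series, n(e⁻) in the Au cell is also 0.2056 mol.
Au³⁺ + 3e⁻ → Au, so n(Au) = 0.2056 / 3 = 0.06853 mol
m(Au) = 0.06853 × 196.97 = 13.5 g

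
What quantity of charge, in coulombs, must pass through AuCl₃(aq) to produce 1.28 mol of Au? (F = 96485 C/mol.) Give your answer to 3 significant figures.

3.71×10^5 C

Au³⁺ + 3e⁻ → Au, so n(e⁻) = 3 × 1.28 = 3.840 mol
Q = 3.840 × 96485 = 3.705×10^5 C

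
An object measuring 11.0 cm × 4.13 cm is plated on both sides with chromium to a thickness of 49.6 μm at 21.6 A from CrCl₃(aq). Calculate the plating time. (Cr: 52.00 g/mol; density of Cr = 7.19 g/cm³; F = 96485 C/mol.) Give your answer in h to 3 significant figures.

Plated area = 2 × 11.0 × 4.13 = 90.86 cm²
Volume = 90.86 × 49.6×10⁻⁴ cm = 0.4507 cm³
m(Cr) = 0.4507 × 7.19 = 3.241 g
n(Cr) = 3.241 / 52.00 = 0.06233 mol; n(e⁻) = 3 × 0.06233 = 0.1870 mol
Q = 0.1870 × 96485 = 18040 C
t = 18040 / 21.6 = 835.2 s = 0.232 h

0.232 h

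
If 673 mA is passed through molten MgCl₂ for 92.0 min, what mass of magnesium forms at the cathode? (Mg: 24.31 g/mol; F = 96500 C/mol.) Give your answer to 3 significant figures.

Q = 0.673 A × 5520 s = 3715 C
n(e⁻) = Q/F = 3715/96500 = 0.03850 mol
Mg²⁺ + 2e⁻ → Mg, so n(Mg) = 0.03850 / 2 = 0.01925 mol
m = 0.01925 × 24.31 = 0.468 g

0.468 g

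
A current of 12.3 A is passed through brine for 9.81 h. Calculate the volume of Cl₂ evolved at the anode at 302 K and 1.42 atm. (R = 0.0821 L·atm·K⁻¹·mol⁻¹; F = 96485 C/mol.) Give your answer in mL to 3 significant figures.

Q = 12.3 A × 35316 s = 4.344×10^5 C
Moles of electrons = 4.344×10^5 / 96485 = 4.502 mol
2Cl⁻ → Cl₂ + 2e⁻, so n(Cl₂) = 4.502 / 2 = 2.251 mol
V = nRT/P = 2.251 × 0.0821 × 302 / 1.42 = 39.30 L
= 39300 mL

39300 mL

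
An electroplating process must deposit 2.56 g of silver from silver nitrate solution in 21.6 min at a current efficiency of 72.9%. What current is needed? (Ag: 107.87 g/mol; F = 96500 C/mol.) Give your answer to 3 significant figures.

n(Ag) = 2.56 / 107.87 = 0.02373 mol
Ag⁺ + e⁻ → Ag, so n(e⁻) = 0.02373 mol
Q = 0.02373 × 96500 / 0.729 = 3141 C
I = Q / t = 3141 / 1296 s = 2.42 A

2.42 A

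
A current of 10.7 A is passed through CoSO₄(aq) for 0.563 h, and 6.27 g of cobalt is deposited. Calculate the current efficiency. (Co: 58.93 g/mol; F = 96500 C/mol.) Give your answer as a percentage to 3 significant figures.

Q = 10.7 × 2026.8 = 21690 C
n(e⁻) = 21690 / 96500 = 0.2248 mol
Co²⁺ + 2e⁻ → Co, so theoretical n(Co) = 0.1124 mol → 6.624 g
Efficiency = 6.27 / 6.624 = 0.9466 = 94.7%

94.7%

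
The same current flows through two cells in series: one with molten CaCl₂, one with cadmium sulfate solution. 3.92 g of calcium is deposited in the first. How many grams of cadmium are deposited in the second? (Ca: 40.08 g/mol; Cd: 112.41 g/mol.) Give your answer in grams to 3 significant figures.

11.0 g

n(Ca) = 3.92 / 40.08 = 0.09780 mol
Ca²⁺ + 2e⁻ → Ca, so n(e⁻) = 2 × 0.09780 = 0.1956 mol
Since the cells are in series, n(e⁻) in the Cd cell is also 0.1956 mol.
Cd²⁺ + 2e⁻ → Cd, so n(Cd) = 0.1956 / 2 = 0.09780 mol
m(Cd) = 0.09780 × 112.41 = 11.0 g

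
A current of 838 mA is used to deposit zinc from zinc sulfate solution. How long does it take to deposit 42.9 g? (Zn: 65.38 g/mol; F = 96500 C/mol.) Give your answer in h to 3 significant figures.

42.0 h

n(Zn) = 42.9 / 65.38 = 0.6562 mol
Zn²⁺ + 2e⁻ → Zn, so n(e⁻) = 2 × 0.6562 = 1.312 mol
Q = 1.312 × 96500 = 1.266×10^5 C
t = Q / I = 1.266×10^5 / 0.838 = 1.511×10^5 s = 42.0 h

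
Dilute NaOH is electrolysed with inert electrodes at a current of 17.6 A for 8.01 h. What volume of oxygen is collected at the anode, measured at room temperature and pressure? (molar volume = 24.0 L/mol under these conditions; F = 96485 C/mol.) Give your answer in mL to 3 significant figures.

31600 mL

Q = It = 17.6 × 28836 = 5.075×10^5 C
n(e⁻) = 5.075×10^5 / 96485 = 5.260 mol
2H₂O → O₂ + 4H⁺ + 4e⁻, so n(O₂) = 5.260 / 4 = 1.315 mol
V = 1.315 × 24.0 = 31.56 L
= 31600 mL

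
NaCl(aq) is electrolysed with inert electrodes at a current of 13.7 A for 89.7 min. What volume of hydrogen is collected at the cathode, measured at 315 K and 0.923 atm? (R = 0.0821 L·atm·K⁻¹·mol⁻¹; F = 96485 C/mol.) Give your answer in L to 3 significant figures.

Charge passed = 13.7 × 5382 = 73730 C
n(e⁻) = Q/F = 73730/96485 = 0.7642 mol
2H⁺ + 2e⁻ → H₂, so n(H₂) = 0.7642 / 2 = 0.3821 mol
V = nRT/P = 0.3821 × 0.0821 × 315 / 0.923 = 10.71 L

10.7 L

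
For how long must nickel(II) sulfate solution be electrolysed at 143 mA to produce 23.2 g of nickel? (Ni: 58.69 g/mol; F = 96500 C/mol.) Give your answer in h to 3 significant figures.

n(Ni) = 23.2 / 58.69 = 0.3953 mol
Ni²⁺ + 2e⁻ → Ni, so n(e⁻) = 2 × 0.3953 = 0.7906 mol
Q = 0.7906 × 96500 = 76290 C
t = Q / I = 76290 / 0.143 = 5.335×10^5 s = 148 h

148 h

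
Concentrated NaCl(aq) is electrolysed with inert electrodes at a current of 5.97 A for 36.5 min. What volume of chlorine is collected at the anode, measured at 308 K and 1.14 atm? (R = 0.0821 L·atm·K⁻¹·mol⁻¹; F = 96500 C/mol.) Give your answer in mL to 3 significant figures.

Q = It = 5.97 × 2190 = 13070 C
n(e⁻) = Q/F = 13070/96500 = 0.1354 mol
2Cl⁻ → Cl₂ + 2e⁻, so n(Cl₂) = 0.1354 / 2 = 0.06770 mol
V = nRT/P = 0.06770 × 0.0821 × 308 / 1.14 = 1.502 L
= 1500 mL

1500 mL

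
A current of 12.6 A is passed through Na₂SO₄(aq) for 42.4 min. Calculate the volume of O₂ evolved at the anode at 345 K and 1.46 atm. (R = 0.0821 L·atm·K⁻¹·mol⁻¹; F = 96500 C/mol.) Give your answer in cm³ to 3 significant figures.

1610 cm³

Q = It = 12.6 × 2544 = 32050 C
n(e⁻) = 32050 / 96500 = 0.3321 mol
2H₂O → O₂ + 4H⁺ + 4e⁻, so n(O₂) = 0.3321 / 4 = 0.08303 mol
V = nRT/P = 0.08303 × 0.0821 × 345 / 1.46 = 1.611 L
= 1610 cm³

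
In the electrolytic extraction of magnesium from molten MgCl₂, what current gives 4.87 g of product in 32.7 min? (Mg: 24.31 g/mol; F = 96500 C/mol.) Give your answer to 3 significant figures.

n(Mg) = 4.87 / 24.31 = 0.2003 mol
Mg²⁺ + 2e⁻ → Mg, so n(e⁻) = 2 × 0.2003 = 0.4006 mol
Q = 0.4006 × 96500 = 38660 C
I = Q / t = 38660 / 1962 s = 19.7 A

19.7 A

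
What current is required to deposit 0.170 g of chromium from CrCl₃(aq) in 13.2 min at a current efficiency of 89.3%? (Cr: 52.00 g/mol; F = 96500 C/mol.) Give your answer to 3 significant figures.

1.34 A

n(Cr) = 0.170 / 52.00 = 0.003269 mol
Cr³⁺ + 3e⁻ → Cr, so n(e⁻) = 3 × 0.003269 = 0.009807 mol
Q = 0.009807 × 96500 / 0.893 = 1060 C
I = Q / t = 1060 / 792 s = 1.34 A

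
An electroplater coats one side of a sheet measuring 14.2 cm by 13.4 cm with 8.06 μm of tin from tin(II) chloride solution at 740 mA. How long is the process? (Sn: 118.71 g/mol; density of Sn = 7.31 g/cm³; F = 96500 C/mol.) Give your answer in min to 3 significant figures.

Plated area = 14.2 × 13.4 = 190.3 cm²
Volume = 190.3 × 8.06×10⁻⁴ cm = 0.1534 cm³
m(Sn) = 0.1534 × 7.31 = 1.121 g
n(Sn) = 1.121 / 118.71 = 0.009443 mol; n(e⁻) = 2 × 0.009443 = 0.01889 mol
Q = 0.01889 × 96500 = 1823 C
t = 1823 / 0.740 = 2464 s = 41.1 min

41.1 min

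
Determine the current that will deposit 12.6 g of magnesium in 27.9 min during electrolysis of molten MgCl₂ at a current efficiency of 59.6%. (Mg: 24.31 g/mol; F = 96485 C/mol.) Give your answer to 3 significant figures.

n(Mg) = 12.6 / 24.31 = 0.5183 mol
Mg²⁺ + 2e⁻ → Mg, so n(e⁻) = 2 × 0.5183 = 1.037 mol
Q = 1.037 × 96485 / 0.596 = 1.679×10^5 C
I = Q / t = 1.679×10^5 / 1674 s = 100 A

100 A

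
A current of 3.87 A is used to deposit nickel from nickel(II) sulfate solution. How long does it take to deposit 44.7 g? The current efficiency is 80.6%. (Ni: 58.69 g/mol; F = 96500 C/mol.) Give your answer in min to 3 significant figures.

n(Ni) = 44.7 / 58.69 = 0.7616 mol
Ni²⁺ + 2e⁻ → Ni, so n(e⁻) = 2 × 0.7616 = 1.523 mol
Q = 1.523 × 96500 / 0.806 = 1.823×10^5 C
t = Q / I = 1.823×10^5 / 3.87 = 47110 s = 785 min

785 min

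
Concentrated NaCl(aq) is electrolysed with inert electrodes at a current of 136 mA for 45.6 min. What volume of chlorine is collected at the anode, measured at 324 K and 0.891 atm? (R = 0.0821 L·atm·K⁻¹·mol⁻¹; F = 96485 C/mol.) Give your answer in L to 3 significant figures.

0.0576 L

Q = 0.136 A × 2736 s = 372.1 C
n(e⁻) = 372.1 / 96485 = 0.003857 mol
2Cl⁻ → Cl₂ + 2e⁻, so n(Cl₂) = 0.003857 / 2 = 0.001929 mol
V = nRT/P = 0.001929 × 0.0821 × 324 / 0.891 = 0.05759 L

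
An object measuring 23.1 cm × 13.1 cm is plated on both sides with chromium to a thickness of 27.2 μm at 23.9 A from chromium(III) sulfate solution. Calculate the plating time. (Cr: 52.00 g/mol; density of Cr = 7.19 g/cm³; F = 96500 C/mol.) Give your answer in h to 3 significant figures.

0.766 h

Plated area = 2 × 23.1 × 13.1 = 605.2 cm²
Volume = 605.2 × 27.2×10⁻⁴ cm = 1.646 cm³
m(Cr) = 1.646 × 7.19 = 11.83 g
n(Cr) = 11.83 / 52.00 = 0.2275 mol; n(e⁻) = 3 × 0.2275 = 0.6825 mol
Q = 0.6825 × 96500 = 65860 C
t = 65860 / 23.9 = 2756 s = 0.766 h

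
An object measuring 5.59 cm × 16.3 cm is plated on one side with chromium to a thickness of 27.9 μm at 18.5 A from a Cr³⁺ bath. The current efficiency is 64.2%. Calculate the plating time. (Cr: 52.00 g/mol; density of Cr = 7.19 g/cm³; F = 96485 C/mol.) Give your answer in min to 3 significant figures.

14.3 min

Plated area = 5.59 × 16.3 = 91.12 cm²
Volume = 91.12 × 27.9×10⁻⁴ cm = 0.2542 cm³
m(Cr) = 0.2542 × 7.19 = 1.828 g
n(Cr) = 1.828 / 52.00 = 0.03515 mol; n(e⁻) = 3 × 0.03515 = 0.1055 mol
Q = 0.1055 × 96485 / 0.642 = 15860 C
t = 15860 / 18.5 = 857.3 s = 14.3 min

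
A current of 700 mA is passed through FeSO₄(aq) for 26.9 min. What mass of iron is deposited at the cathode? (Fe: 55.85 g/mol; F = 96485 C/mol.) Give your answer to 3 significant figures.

Q = It = 0.700 × 1614 = 1130 C
n(e⁻) = Q/F = 1130/96485 = 0.01171 mol
Fe²⁺ + 2e⁻ → Fe, so n(Fe) = 0.01171 / 2 = 0.005855 mol
m = 0.005855 × 55.85 = 0.327 g

0.327 g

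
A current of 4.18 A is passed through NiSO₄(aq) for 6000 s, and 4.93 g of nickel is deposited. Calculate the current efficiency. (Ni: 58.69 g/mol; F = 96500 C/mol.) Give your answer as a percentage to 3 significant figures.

64.6%

Q = 4.18 × 6000 = 25080 C
n(e⁻) = 25080 / 96500 = 0.2599 mol
Ni²⁺ + 2e⁻ → Ni, so theoretical n(Ni) = 0.1300 mol → 7.630 g
Efficiency = 4.93 / 7.630 = 0.6461 = 64.6%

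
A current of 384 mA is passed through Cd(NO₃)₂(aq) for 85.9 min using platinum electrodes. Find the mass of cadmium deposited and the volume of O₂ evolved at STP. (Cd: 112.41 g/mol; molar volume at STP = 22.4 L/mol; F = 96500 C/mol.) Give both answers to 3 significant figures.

Q = 0.384 × 5154 = 1979 C; n(e⁻) = 1979 / 96500 = 0.02051 mol
Cathode: Cd²⁺ + 2e⁻ → Cd → n(Cd) = 0.02051/2 = 0.01026 mol → 1.15 g
Anode: 2H₂O → O₂ + 4H⁺ + 4e⁻ → n(O₂) = 0.02051/4 = 0.005128 mol → 0.115 L

1.15 g Cd; 0.115 L O₂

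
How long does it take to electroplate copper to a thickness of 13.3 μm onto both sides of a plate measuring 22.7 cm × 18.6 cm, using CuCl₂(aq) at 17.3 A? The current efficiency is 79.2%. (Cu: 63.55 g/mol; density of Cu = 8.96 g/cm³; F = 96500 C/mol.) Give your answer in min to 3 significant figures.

37.2 min

Plated area = 2 × 22.7 × 18.6 = 844.4 cm²
Volume = 844.4 × 13.3×10⁻⁴ cm = 1.123 cm³
m(Cu) = 1.123 × 8.96 = 10.06 g
n(Cu) = 10.06 / 63.55 = 0.1583 mol; n(e⁻) = 2 × 0.1583 = 0.3166 mol
Q = 0.3166 × 96500 / 0.792 = 38580 C
t = 38580 / 17.3 = 2230 s = 37.2 min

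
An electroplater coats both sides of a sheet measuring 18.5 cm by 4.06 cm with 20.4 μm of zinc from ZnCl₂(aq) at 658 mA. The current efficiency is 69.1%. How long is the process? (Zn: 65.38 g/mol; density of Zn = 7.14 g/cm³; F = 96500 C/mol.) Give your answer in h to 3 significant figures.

3.95 h

Plated area = 2 × 18.5 × 4.06 = 150.2 cm²
Volume = 150.2 × 20.4×10⁻⁴ cm = 0.3064 cm³
m(Zn) = 0.3064 × 7.14 = 2.188 g
n(Zn) = 2.188 / 65.38 = 0.03347 mol; n(e⁻) = 2 × 0.03347 = 0.06694 mol
Q = 0.06694 × 96500 / 0.691 = 9348 C
t = 9348 / 0.658 = 14210 s = 3.95 h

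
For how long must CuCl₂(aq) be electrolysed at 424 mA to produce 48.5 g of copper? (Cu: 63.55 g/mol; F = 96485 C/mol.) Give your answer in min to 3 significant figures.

5790 min

n(Cu) = 48.5 / 63.55 = 0.7632 mol
Cu²⁺ + 2e⁻ → Cu, so n(e⁻) = 2 × 0.7632 = 1.526 mol
Q = 1.526 × 96485 = 1.472×10^5 C
t = Q / I = 1.472×10^5 / 0.424 = 3.472×10^5 s = 5790 min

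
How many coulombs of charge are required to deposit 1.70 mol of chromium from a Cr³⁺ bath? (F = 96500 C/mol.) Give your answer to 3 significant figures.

Cr³⁺ + 3e⁻ → Cr, so n(e⁻) = 3 × 1.70 = 5.100 mol
Q = 5.100 × 96500 = 4.922×10^5 C

4.92×10^5 C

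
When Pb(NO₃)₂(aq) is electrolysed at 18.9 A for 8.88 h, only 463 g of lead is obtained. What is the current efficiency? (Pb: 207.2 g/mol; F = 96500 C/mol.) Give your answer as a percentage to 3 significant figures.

71.4%

Q = 18.9 × 31968 = 6.042×10^5 C
n(e⁻) = 6.042×10^5 / 96500 = 6.261 mol
Pb²⁺ + 2e⁻ → Pb, so theoretical n(Pb) = 3.131 mol → 648.7 g
Efficiency = 463 / 648.7 = 0.7137 = 71.4%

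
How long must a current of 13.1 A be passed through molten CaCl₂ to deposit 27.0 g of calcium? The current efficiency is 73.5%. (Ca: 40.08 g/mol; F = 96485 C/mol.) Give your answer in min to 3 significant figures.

n(Ca) = 27.0 / 40.08 = 0.6737 mol
Ca²⁺ + 2e⁻ → Ca, so n(e⁻) = 2 × 0.6737 = 1.347 mol
Q = 1.347 × 96485 / 0.735 = 1.768×10^5 C
t = Q / I = 1.768×10^5 / 13.1 = 13500 s = 225 min

225 min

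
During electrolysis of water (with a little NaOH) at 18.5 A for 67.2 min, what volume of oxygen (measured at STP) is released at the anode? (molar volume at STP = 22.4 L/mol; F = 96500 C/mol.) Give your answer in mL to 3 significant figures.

4330 mL

Q = It = 18.5 × 4032 = 74590 C
n(e⁻) = Q/F = 74590/96500 = 0.7730 mol
2H₂O → O₂ + 4H⁺ + 4e⁻, so n(O₂) = 0.7730 / 4 = 0.1933 mol
V = 0.1933 × 22.4 = 4.330 L
= 4330 mL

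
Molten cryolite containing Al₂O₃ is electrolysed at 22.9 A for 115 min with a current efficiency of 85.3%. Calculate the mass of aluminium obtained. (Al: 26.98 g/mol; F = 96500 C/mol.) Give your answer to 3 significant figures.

12.6 g

Q = 22.9 × 6900 = 1.580×10^5 C
n(e⁻) = 1.580×10^5 / 96500 = 1.637 mol
Al³⁺ + 3e⁻ → Al, so theoretical m(Al) = 0.5457 × 26.98 = 14.72 g
Actual mass = 85.3% × 14.72 = 12.6 g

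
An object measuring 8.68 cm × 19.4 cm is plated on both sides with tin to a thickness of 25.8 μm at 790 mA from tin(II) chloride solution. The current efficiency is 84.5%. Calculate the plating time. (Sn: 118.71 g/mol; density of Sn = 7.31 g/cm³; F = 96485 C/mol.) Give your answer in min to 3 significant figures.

258 min

Plated area = 2 × 8.68 × 19.4 = 336.8 cm²
Volume = 336.8 × 25.8×10⁻⁴ cm = 0.8689 cm³
m(Sn) = 0.8689 × 7.31 = 6.352 g
n(Sn) = 6.352 / 118.71 = 0.05351 mol; n(e⁻) = 2 × 0.05351 = 0.1070 mol
Q = 0.1070 × 96485 / 0.845 = 12220 C
t = 12220 / 0.790 = 15470 s = 258 min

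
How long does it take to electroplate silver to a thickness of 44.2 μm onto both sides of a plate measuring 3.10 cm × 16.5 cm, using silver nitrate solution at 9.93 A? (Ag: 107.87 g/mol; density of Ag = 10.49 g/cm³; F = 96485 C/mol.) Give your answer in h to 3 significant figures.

Plated area = 2 × 3.10 × 16.5 = 102.3 cm²
Volume = 102.3 × 44.2×10⁻⁴ cm = 0.4522 cm³
m(Ag) = 0.4522 × 10.49 = 4.744 g
n(Ag) = 4.744 / 107.87 = 0.04398 mol; n(e⁻) = 0.04398 mol
Q = 0.04398 × 96485 = 4243 C
t = 4243 / 9.93 = 427.3 s = 0.119 h

0.119 h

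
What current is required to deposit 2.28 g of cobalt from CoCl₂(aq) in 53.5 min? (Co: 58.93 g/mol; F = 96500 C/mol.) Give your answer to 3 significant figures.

2.33 A

n(Co) = 2.28 / 58.93 = 0.03869 mol
Co²⁺ + 2e⁻ → Co, so n(e⁻) = 2 × 0.03869 = 0.07738 mol
Q = 0.07738 × 96500 = 7467 C
I = Q / t = 7467 / 3210 s = 2.33 A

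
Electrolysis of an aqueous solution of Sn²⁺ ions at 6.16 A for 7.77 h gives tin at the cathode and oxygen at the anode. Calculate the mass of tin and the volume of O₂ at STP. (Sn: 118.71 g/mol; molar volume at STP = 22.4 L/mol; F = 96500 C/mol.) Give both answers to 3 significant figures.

Q = 6.16 × 27972 = 1.723×10^5 C; n(e⁻) = 1.723×10^5 / 96500 = 1.785 mol
Cathode: Sn²⁺ + 2e⁻ → Sn → n(Sn) = 1.785/2 = 0.8925 mol → 106 g
Anode: 2H₂O → O₂ + 4H⁺ + 4e⁻ → n(O₂) = 1.785/4 = 0.4463 mol → 10.0 L

106 g Sn; 10.0 L O₂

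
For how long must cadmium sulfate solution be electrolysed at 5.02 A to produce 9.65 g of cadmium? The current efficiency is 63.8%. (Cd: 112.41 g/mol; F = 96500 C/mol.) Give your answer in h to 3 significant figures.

n(Cd) = 9.65 / 112.41 = 0.08585 mol
Cd²⁺ + 2e⁻ → Cd, so n(e⁻) = 2 × 0.08585 = 0.1717 mol
Q = 0.1717 × 96500 / 0.638 = 25970 C
t = Q / I = 25970 / 5.02 = 5173 s = 1.44 h

1.44 h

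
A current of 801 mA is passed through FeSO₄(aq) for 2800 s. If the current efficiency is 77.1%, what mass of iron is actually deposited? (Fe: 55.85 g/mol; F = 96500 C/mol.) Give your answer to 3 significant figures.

Q = 0.801 × 2800 = 2243 C
n(e⁻) = 2243 / 96500 = 0.02324 mol
Fe²⁺ + 2e⁻ → Fe, so theoretical m(Fe) = 0.01162 × 55.85 = 0.6490 g
Actual mass = 77.1% × 0.6490 = 0.500 g

0.500 g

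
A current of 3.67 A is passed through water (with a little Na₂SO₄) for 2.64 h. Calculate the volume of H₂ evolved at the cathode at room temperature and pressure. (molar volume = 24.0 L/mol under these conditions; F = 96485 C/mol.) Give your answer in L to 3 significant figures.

Q = 3.67 A × 9504 s = 34880 C
n(e⁻) = Q/F = 34880/96485 = 0.3615 mol
2H⁺ + 2e⁻ → H₂, so n(H₂) = 0.3615 / 2 = 0.1808 mol
V = 0.1808 × 24.0 = 4.339 L

4.34 L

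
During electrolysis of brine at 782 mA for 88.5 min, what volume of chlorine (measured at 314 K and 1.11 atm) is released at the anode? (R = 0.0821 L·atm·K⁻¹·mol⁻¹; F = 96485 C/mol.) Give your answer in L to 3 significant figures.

Q = 0.782 A × 5310 s = 4152 C
n(e⁻) = Q/F = 4152/96485 = 0.04303 mol
2Cl⁻ → Cl₂ + 2e⁻, so n(Cl₂) = 0.04303 / 2 = 0.02152 mol
V = nRT/P = 0.02152 × 0.0821 × 314 / 1.11 = 0.4998 L

0.500 L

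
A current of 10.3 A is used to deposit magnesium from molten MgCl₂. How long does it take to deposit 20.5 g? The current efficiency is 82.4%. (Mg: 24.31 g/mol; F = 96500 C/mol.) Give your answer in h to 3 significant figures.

5.33 h

n(Mg) = 20.5 / 24.31 = 0.8433 mol
Mg²⁺ + 2e⁻ → Mg, so n(e⁻) = 2 × 0.8433 = 1.687 mol
Q = 1.687 × 96500 / 0.824 = 1.976×10^5 C
t = Q / I = 1.976×10^5 / 10.3 = 19180 s = 5.33 h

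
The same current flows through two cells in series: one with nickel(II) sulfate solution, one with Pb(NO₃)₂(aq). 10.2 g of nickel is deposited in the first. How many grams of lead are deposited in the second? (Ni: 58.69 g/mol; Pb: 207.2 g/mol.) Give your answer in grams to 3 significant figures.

n(Ni) = 10.2 / 58.69 = 0.1738 mol
Ni²⁺ + 2e⁻ → Ni, so n(e⁻) = 2 × 0.1738 = 0.3476 mol
Since the cells are in series, n(e⁻) in the Pb cell is also 0.3476 mol.
Pb²⁺ + 2e⁻ → Pb, so n(Pb) = 0.3476 / 2 = 0.1738 mol
m(Pb) = 0.1738 × 207.2 = 36.0 g

36.0 g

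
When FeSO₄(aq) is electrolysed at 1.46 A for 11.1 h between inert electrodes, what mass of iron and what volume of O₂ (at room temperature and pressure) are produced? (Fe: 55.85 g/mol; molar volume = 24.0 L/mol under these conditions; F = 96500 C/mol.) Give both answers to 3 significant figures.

16.9 g Fe; 3.63 L O₂

Q = 1.46 × 39960 = 58340 C; n(e⁻) = 58340 / 96500 = 0.6046 mol
Cathode: Fe²⁺ + 2e⁻ → Fe → n(Fe) = 0.6046/2 = 0.3023 mol → 16.9 g
Anode: 2H₂O → O₂ + 4H⁺ + 4e⁻ → n(O₂) = 0.6046/4 = 0.1512 mol → 3.63 L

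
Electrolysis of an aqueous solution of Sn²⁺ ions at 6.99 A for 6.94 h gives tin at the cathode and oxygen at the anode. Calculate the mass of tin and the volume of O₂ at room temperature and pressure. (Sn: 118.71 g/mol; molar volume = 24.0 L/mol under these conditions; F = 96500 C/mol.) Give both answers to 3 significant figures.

107 g Sn; 10.9 L O₂

Q = 6.99 × 24984 = 1.746×10^5 C; n(e⁻) = 1.746×10^5 / 96500 = 1.809 mol
Cathode: Sn²⁺ + 2e⁻ → Sn → n(Sn) = 1.809/2 = 0.9045 mol → 107 g
Anode: 2H₂O → O₂ + 4H⁺ + 4e⁻ → n(O₂) = 1.809/4 = 0.4523 mol → 10.9 L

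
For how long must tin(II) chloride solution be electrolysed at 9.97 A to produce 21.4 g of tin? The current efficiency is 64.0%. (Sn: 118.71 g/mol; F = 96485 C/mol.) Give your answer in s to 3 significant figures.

n(Sn) = 21.4 / 118.71 = 0.1803 mol
Sn²⁺ + 2e⁻ → Sn, so n(e⁻) = 2 × 0.1803 = 0.3606 mol
Q = 0.3606 × 96485 / 0.640 = 54360 C
t = Q / I = 54360 / 9.97 = 5452 s

5450 s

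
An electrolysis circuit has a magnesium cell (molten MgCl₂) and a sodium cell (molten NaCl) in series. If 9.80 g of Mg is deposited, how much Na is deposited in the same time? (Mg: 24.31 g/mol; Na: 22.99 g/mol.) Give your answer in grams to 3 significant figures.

n(Mg) = 9.80 / 24.31 = 0.4031 mol
Mg²⁺ + 2e⁻ → Mg, so n(e⁻) = 2 × 0.4031 = 0.8062 mol
Since the cells are in series, n(e⁻) in the Na cell is also 0.8062 mol.
Na⁺ + e⁻ → Na, so n(Na) = 0.8062 mol
m(Na) = 0.8062 × 22.99 = 18.5 g

18.5 g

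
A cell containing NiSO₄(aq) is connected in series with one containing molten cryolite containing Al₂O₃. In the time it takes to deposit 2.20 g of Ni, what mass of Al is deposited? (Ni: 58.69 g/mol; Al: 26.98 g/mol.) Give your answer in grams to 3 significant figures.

0.674 g

n(Ni) = 2.20 / 58.69 = 0.03749 mol
Ni²⁺ + 2e⁻ → Ni, so n(e⁻) = 2 × 0.03749 = 0.07498 mol
The cells are in series, so the same charge (and hence the same n(e⁻) = 0.07498 mol) passes through both.
Al³⁺ + 3e⁻ → Al, so n(Al) = 0.07498 / 3 = 0.02499 mol
m(Al) = 0.02499 × 26.98 = 0.674 g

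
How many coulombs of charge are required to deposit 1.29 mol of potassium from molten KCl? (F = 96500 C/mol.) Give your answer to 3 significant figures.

1.24×10^5 C

K⁺ + e⁻ → K, so n(e⁻) = 1 × 1.29 = 1.290 mol
Q = 1.290 × 96500 = 1.245×10^5 C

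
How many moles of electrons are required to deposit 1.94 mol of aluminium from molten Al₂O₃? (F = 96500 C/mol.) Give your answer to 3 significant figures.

5.82 mol

Al³⁺ + 3e⁻ → Al, so n(e⁻) = 3 × 1.94 = 5.820 mol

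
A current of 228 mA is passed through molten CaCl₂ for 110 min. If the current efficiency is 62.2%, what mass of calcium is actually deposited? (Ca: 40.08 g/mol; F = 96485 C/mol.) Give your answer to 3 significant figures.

0.194 g

Q = 0.228 × 6600 = 1505 C
n(e⁻) = 1505 / 96485 = 0.01560 mol
Ca²⁺ + 2e⁻ → Ca, so theoretical m(Ca) = 0.007800 × 40.08 = 0.3126 g
Actual mass = 62.2% × 0.3126 = 0.194 g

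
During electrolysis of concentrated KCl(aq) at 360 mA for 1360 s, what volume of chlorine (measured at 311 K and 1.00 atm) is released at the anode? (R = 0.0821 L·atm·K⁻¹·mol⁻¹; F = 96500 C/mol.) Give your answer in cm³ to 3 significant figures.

64.8 cm³

Q = 0.360 A × 1360 s = 489.6 C
Moles of electrons = 489.6 / 96500 = 0.005074 mol
2Cl⁻ → Cl₂ + 2e⁻, so n(Cl₂) = 0.005074 / 2 = 0.002537 mol
V = nRT/P = 0.002537 × 0.0821 × 311 / 1.00 = 0.06478 L
= 64.8 cm³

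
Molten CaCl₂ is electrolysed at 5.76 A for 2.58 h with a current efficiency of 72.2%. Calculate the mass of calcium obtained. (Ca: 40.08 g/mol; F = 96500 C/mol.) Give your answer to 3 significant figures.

8.02 g

Q = 5.76 × 9288 = 53500 C
n(e⁻) = 53500 / 96500 = 0.5544 mol
Ca²⁺ + 2e⁻ → Ca, so theoretical m(Ca) = 0.2772 × 40.08 = 11.11 g
Actual mass = 72.2% × 11.11 = 8.02 g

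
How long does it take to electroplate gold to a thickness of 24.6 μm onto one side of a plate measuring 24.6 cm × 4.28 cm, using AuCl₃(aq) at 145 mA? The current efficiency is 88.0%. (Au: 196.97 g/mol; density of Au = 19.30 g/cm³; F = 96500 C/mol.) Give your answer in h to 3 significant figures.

Plated area = 24.6 × 4.28 = 105.3 cm²
Volume = 105.3 × 24.6×10⁻⁴ cm = 0.2590 cm³
m(Au) = 0.2590 × 19.30 = 4.999 g
n(Au) = 4.999 / 196.97 = 0.02538 mol; n(e⁻) = 3 × 0.02538 = 0.07614 mol
Q = 0.07614 × 96500 / 0.880 = 8349 C
t = 8349 / 0.145 = 57580 s = 16.0 h

16.0 h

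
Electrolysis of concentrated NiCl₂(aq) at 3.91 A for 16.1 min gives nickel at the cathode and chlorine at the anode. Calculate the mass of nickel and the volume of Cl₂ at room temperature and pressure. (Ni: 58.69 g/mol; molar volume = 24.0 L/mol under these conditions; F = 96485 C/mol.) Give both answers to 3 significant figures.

Q = 3.91 × 966 = 3777 C; n(e⁻) = 3777 / 96485 = 0.03915 mol
Cathode: Ni²⁺ + 2e⁻ → Ni → n(Ni) = 0.03915/2 = 0.01958 mol → 1.15 g
Anode: 2Cl⁻ → Cl₂ + 2e⁻ → n(Cl₂) = 0.03915/2 = 0.01958 mol → 0.470 L

1.15 g Ni; 0.470 L Cl₂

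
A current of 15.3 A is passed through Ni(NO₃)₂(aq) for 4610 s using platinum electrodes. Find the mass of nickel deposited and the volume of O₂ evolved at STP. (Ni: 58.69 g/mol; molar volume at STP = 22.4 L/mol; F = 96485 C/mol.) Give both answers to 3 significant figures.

Q = 15.3 × 4610 = 70530 C; n(e⁻) = 70530 / 96485 = 0.7310 mol
Cathode: Ni²⁺ + 2e⁻ → Ni → n(Ni) = 0.7310/2 = 0.3655 mol → 21.5 g
Anode: 2H₂O → O₂ + 4H⁺ + 4e⁻ → n(O₂) = 0.7310/4 = 0.1828 mol → 4.09 L

21.5 g Ni; 4.09 L O₂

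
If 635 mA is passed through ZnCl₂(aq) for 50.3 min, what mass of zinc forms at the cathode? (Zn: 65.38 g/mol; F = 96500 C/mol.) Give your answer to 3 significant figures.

Charge passed = 0.635 × 3018 = 1916 C
n(e⁻) = 1916 / 96500 = 0.01985 mol
Zn²⁺ + 2e⁻ → Zn, so n(Zn) = 0.01985 / 2 = 0.009925 mol
m = 0.009925 × 65.38 = 0.649 g

0.649 g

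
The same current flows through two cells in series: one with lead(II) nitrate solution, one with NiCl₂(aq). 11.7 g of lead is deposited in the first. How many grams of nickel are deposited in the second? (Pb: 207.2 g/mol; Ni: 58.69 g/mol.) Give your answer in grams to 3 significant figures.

n(Pb) = 11.7 / 207.2 = 0.05647 mol
Pb²⁺ + 2e⁻ → Pb, so n(e⁻) = 2 × 0.05647 = 0.1129 mol
The cells are in series, so the same charge (and hence the same n(e⁻) = 0.1129 mol) passes through both.
Ni²⁺ + 2e⁻ → Ni, so n(Ni) = 0.1129 / 2 = 0.05645 mol
m(Ni) = 0.05645 × 58.69 = 3.31 g

3.31 g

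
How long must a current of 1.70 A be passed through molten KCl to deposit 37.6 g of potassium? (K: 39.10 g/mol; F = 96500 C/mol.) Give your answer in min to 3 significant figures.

910 min

n(K) = 37.6 / 39.10 = 0.9616 mol
K⁺ + e⁻ → K, so n(e⁻) = 0.9616 mol
Q = 0.9616 × 96500 = 92790 C
t = Q / I = 92790 / 1.70 = 54580 s = 910 min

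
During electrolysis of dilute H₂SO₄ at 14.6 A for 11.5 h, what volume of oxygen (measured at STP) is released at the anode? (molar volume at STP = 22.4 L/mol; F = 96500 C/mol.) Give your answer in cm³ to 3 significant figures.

Q = 14.6 A × 41400 s = 6.044×10^5 C
Moles of electrons = 6.044×10^5 / 96500 = 6.263 mol
2H₂O → O₂ + 4H⁺ + 4e⁻, so n(O₂) = 6.263 / 4 = 1.566 mol
V = 1.566 × 22.4 = 35.08 L
= 35100 cm³

35100 cm³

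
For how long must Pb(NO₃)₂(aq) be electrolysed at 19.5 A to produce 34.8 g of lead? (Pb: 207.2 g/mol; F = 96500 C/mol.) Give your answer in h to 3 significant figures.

0.462 h

n(Pb) = 34.8 / 207.2 = 0.1680 mol
Pb²⁺ + 2e⁻ → Pb, so n(e⁻) = 2 × 0.1680 = 0.3360 mol
Q = 0.3360 × 96500 = 32420 C
t = Q / I = 32420 / 19.5 = 1663 s = 0.462 h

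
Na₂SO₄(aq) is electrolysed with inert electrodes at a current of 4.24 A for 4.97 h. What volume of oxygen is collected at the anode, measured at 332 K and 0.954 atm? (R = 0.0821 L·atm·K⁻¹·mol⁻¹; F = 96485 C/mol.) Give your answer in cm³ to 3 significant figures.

5620 cm³

Charge passed = 4.24 × 17892 = 75860 C
n(e⁻) = 75860 / 96485 = 0.7862 mol
2H₂O → O₂ + 4H⁺ + 4e⁻, so n(O₂) = 0.7862 / 4 = 0.1966 mol
V = nRT/P = 0.1966 × 0.0821 × 332 / 0.954 = 5.617 L
= 5620 cm³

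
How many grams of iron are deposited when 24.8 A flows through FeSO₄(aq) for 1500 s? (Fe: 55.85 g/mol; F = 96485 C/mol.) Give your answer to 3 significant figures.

Q = 24.8 A × 1500 s = 37200 C
n(e⁻) = 37200 / 96485 = 0.3856 mol
Fe²⁺ + 2e⁻ → Fe, so n(Fe) = 0.3856 / 2 = 0.1928 mol
m = 0.1928 × 55.85 = 10.8 g

10.8 g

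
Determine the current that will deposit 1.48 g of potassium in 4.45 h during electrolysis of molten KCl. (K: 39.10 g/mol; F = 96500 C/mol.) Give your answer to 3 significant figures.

n(K) = 1.48 / 39.10 = 0.03785 mol
K⁺ + e⁻ → K, so n(e⁻) = 0.03785 mol
Q = 0.03785 × 96500 = 3653 C
I = Q / t = 3653 / 16020 s = 0.228 A

0.228 A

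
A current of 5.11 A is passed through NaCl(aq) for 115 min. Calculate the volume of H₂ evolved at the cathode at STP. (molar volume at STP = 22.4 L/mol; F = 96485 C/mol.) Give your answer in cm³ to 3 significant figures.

Q = 5.11 A × 6900 s = 35260 C
n(e⁻) = Q/F = 35260/96485 = 0.3654 mol
2H⁺ + 2e⁻ → H₂, so n(H₂) = 0.3654 / 2 = 0.1827 mol
V = 0.1827 × 22.4 = 4.092 L
= 4090 cm³

4090 cm³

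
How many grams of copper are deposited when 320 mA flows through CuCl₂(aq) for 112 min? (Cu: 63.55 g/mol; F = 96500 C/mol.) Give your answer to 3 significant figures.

Q = It = 0.320 × 6720 = 2150 C
n(e⁻) = 2150 / 96500 = 0.02228 mol
Cu²⁺ + 2e⁻ → Cu, so n(Cu) = 0.02228 / 2 = 0.01114 mol
m = 0.01114 × 63.55 = 0.708 g

0.708 g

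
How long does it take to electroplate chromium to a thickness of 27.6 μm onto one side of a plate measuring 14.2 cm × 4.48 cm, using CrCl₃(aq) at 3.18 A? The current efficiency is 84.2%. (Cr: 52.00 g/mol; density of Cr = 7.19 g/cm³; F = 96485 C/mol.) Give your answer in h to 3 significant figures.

Plated area = 14.2 × 4.48 = 63.62 cm²
Volume = 63.62 × 27.6×10⁻⁴ cm = 0.1756 cm³
m(Cr) = 0.1756 × 7.19 = 1.263 g
n(Cr) = 1.263 / 52.00 = 0.02429 mol; n(e⁻) = 3 × 0.02429 = 0.07287 mol
Q = 0.07287 × 96485 / 0.842 = 8350 C
t = 8350 / 3.18 = 2626 s = 0.729 h

0.729 h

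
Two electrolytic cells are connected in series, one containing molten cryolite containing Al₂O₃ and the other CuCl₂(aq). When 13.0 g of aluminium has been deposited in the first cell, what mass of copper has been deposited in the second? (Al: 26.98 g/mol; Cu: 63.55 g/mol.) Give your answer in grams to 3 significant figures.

n(Al) = 13.0 / 26.98 = 0.4818 mol
Al³⁺ + 3e⁻ → Al, so n(e⁻) = 3 × 0.4818 = 1.445 mol
Since the cells are in series, n(e⁻) in the Cu cell is also 1.445 mol.
Cu²⁺ + 2e⁻ → Cu, so n(Cu) = 1.445 / 2 = 0.7225 mol
m(Cu) = 0.7225 × 63.55 = 45.9 g

45.9 g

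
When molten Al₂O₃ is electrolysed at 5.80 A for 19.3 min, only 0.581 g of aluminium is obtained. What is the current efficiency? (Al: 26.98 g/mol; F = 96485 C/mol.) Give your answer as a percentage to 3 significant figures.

92.8%

Q = 5.80 × 1158 = 6716 C
n(e⁻) = 6716 / 96485 = 0.06961 mol
Al³⁺ + 3e⁻ → Al, so theoretical n(Al) = 0.02320 mol → 0.6259 g
Efficiency = 0.581 / 0.6259 = 0.9283 = 92.8%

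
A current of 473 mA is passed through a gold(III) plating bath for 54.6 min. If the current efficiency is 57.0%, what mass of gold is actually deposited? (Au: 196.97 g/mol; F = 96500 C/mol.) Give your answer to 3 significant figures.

Q = 0.473 × 3276 = 1550 C
n(e⁻) = 1550 / 96500 = 0.01606 mol
Au³⁺ + 3e⁻ → Au, so theoretical m(Au) = 0.005353 × 196.97 = 1.054 g
Actual mass = 57.0% × 1.054 = 0.601 g

0.601 g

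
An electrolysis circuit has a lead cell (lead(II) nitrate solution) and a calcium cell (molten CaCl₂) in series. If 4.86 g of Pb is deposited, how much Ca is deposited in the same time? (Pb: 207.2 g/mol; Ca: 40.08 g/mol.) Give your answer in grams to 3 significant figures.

n(Pb) = 4.86 / 207.2 = 0.02346 mol
Pb²⁺ + 2e⁻ → Pb, so n(e⁻) = 2 × 0.02346 = 0.04692 mol
In series, the same 0.04692 mol of electrons flows through the second cell.
Ca²⁺ + 2e⁻ → Ca, so n(Ca) = 0.04692 / 2 = 0.02346 mol
m(Ca) = 0.02346 × 40.08 = 0.940 g

0.940 g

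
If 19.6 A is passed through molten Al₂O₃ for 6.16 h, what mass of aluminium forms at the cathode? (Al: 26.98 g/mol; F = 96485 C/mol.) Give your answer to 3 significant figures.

40.5 g

Q = It = 19.6 × 22176 = 4.346×10^5 C
n(e⁻) = Q/F = 4.346×10^5/96485 = 4.504 mol
Al³⁺ + 3e⁻ → Al, so n(Al) = 4.504 / 3 = 1.501 mol
m = 1.501 × 26.98 = 40.5 g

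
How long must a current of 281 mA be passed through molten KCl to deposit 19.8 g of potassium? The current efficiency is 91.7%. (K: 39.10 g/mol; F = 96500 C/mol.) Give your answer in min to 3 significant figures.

n(K) = 19.8 / 39.10 = 0.5064 mol
K⁺ + e⁻ → K, so n(e⁻) = 0.5064 mol
Q = 0.5064 × 96500 / 0.917 = 53290 C
t = Q / I = 53290 / 0.281 = 1.896×10^5 s = 3160 min

3160 min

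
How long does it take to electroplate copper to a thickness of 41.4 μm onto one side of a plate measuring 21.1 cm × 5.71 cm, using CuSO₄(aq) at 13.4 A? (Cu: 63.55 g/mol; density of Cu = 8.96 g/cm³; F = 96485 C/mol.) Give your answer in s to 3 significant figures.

Plated area = 21.1 × 5.71 = 120.5 cm²
Volume = 120.5 × 41.4×10⁻⁴ cm = 0.4989 cm³
m(Cu) = 0.4989 × 8.96 = 4.470 g
n(Cu) = 4.470 / 63.55 = 0.07034 mol; n(e⁻) = 2 × 0.07034 = 0.1407 mol
Q = 0.1407 × 96485 = 13580 C
t = 13580 / 13.4 = 1013 s

1010 s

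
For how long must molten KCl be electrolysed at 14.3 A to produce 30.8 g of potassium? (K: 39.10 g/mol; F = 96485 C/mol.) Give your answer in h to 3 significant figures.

1.48 h

n(K) = 30.8 / 39.10 = 0.7877 mol
K⁺ + e⁻ → K, so n(e⁻) = 0.7877 mol
Q = 0.7877 × 96485 = 76000 C
t = Q / I = 76000 / 14.3 = 5315 s = 1.48 h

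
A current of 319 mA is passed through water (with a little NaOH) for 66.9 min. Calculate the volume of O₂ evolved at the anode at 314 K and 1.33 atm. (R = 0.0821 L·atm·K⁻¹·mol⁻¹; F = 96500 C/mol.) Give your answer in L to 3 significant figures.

0.0643 L

Q = 0.319 A × 4014 s = 1280 C
n(e⁻) = Q/F = 1280/96500 = 0.01326 mol
2H₂O → O₂ + 4H⁺ + 4e⁻, so n(O₂) = 0.01326 / 4 = 0.003315 mol
V = nRT/P = 0.003315 × 0.0821 × 314 / 1.33 = 0.06425 L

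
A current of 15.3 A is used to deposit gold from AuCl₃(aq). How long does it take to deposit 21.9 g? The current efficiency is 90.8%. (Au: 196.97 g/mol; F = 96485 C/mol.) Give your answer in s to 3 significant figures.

n(Au) = 21.9 / 196.97 = 0.1112 mol
Au³⁺ + 3e⁻ → Au, so n(e⁻) = 3 × 0.1112 = 0.3336 mol
Q = 0.3336 × 96485 / 0.908 = 35450 C
t = Q / I = 35450 / 15.3 = 2317 s

2320 s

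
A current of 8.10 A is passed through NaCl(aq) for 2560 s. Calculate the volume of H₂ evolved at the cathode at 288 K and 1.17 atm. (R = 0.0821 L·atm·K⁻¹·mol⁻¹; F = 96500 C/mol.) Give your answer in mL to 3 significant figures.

2170 mL

Charge passed = 8.10 × 2560 = 20740 C
Moles of electrons = 20740 / 96500 = 0.2149 mol
2H⁺ + 2e⁻ → H₂, so n(H₂) = 0.2149 / 2 = 0.1075 mol
V = nRT/P = 0.1075 × 0.0821 × 288 / 1.17 = 2.172 L
= 2170 mL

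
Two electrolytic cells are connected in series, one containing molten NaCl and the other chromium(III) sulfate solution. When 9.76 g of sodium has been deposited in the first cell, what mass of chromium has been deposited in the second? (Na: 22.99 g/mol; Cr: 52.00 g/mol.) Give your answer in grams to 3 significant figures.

7.36 g

n(Na) = 9.76 / 22.99 = 0.4245 mol
Na⁺ + e⁻ → Na, so n(e⁻) = 0.4245 mol
Since the cells are in series, n(e⁻) in the Cr cell is also 0.4245 mol.
Cr³⁺ + 3e⁻ → Cr, so n(Cr) = 0.4245 / 3 = 0.1415 mol
m(Cr) = 0.1415 × 52.00 = 7.36 g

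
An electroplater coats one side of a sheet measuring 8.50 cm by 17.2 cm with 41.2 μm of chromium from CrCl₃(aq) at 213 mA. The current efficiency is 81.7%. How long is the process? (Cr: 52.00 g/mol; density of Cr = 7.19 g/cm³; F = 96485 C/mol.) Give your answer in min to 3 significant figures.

Plated area = 8.50 × 17.2 = 146.2 cm²
Volume = 146.2 × 41.2×10⁻⁴ cm = 0.6023 cm³
m(Cr) = 0.6023 × 7.19 = 4.331 g
n(Cr) = 4.331 / 52.00 = 0.08329 mol; n(e⁻) = 3 × 0.08329 = 0.2499 mol
Q = 0.2499 × 96485 / 0.817 = 29510 C
t = 29510 / 0.213 = 1.385×10^5 s = 2310 min

2310 min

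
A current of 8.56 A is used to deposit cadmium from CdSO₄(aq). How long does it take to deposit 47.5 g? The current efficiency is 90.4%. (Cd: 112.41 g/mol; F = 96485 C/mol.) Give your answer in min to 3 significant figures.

n(Cd) = 47.5 / 112.41 = 0.4226 mol
Cd²⁺ + 2e⁻ → Cd, so n(e⁻) = 2 × 0.4226 = 0.8452 mol
Q = 0.8452 × 96485 / 0.904 = 90210 C
t = Q / I = 90210 / 8.56 = 10540 s = 176 min

176 min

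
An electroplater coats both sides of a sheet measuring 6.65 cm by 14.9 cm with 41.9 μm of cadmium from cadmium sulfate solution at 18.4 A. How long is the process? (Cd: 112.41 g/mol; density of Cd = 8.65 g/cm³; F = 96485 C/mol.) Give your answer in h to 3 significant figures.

0.186 h

Plated area = 2 × 6.65 × 14.9 = 198.2 cm²
Volume = 198.2 × 41.9×10⁻⁴ cm = 0.8305 cm³
m(Cd) = 0.8305 × 8.65 = 7.184 g
n(Cd) = 7.184 / 112.41 = 0.06391 mol; n(e⁻) = 2 × 0.06391 = 0.1278 mol
Q = 0.1278 × 96485 = 12330 C
t = 12330 / 18.4 = 670.1 s = 0.186 h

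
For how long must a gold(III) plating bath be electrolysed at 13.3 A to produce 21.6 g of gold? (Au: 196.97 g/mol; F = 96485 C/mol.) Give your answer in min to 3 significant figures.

n(Au) = 21.6 / 196.97 = 0.1097 mol
Au³⁺ + 3e⁻ → Au, so n(e⁻) = 3 × 0.1097 = 0.3291 mol
Q = 0.3291 × 96485 = 31750 C
t = Q / I = 31750 / 13.3 = 2387 s = 39.8 min

39.8 min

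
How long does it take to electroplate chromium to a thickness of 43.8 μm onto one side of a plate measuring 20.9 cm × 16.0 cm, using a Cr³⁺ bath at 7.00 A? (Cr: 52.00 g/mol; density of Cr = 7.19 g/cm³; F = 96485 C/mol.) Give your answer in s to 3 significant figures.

8370 s

Plated area = 20.9 × 16.0 = 334.4 cm²
Volume = 334.4 × 43.8×10⁻⁴ cm = 1.465 cm³
m(Cr) = 1.465 × 7.19 = 10.53 g
n(Cr) = 10.53 / 52.00 = 0.2025 mol; n(e⁻) = 3 × 0.2025 = 0.6075 mol
Q = 0.6075 × 96485 = 58610 C
t = 58610 / 7.00 = 8373 s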